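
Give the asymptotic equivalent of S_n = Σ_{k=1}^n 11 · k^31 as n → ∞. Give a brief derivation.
S_n ~ 11 · n^32 / 32

By integral comparison (Euler-Maclaurin), Σ_{k=1}^n 11 · k^31 = 11 · ∫_0^n x^31 dx + O(n^31) = 11 · n^32/32 + O(n^31). (Equivalently, Faulhaber's formula gives the same leading term.)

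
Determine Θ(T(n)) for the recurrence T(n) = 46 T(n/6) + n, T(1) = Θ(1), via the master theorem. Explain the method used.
T(n) = Θ(n^(log_6 46))

Master theorem: compare f(n) = n to n^(log_6 46) where log_6 46 ≈ 2.137. Since 1 < log_6 46, we have f(n) = O(n^(log_6 46 − ε)) for some ε > 0 — Case 1. Hence T(n) = Θ(n^(log_6 46)).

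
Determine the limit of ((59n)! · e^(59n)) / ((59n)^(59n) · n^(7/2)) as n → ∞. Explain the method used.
lim = 0

Stirling: (59n)! ~ sqrt(2π·59n) · (59n/e)^(59n). Hence
  (59n)! · e^(59n) / (59n)^(59n) ~ sqrt(2π·59n).
Dividing by n^(7/2): sqrt(2π·59n) / n^(7/2) = sqrt(2π·59) · n^((1−7)/2), so the expression behaves like sqrt(2π·59) · n^((1−7)/2) → 0.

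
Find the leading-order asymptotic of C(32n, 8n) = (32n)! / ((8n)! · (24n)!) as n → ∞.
C(32n, 8n) ~ (256/27)^(8n) · sqrt(2/(3π·8n))

Write N = 8n. Apply Stirling to each factorial:
  (4N)! ~ sqrt(2π·4N) · (4N/e)^(4N),
  N! ~ sqrt(2π N) · (N/e)^N,
  (3N)! ~ sqrt(2π·3N) · (3N/e)^(3N).
The exponential factors combine to (4N)^(4N) / (N^N · (3N)^(3N)) = 4^(4N)/3^(3N) = (4^4/3^3)^N = (256/27)^N.
The square-root prefactors combine to sqrt(2π·4N) / (sqrt(2π N)·sqrt(2π·3N)) = sqrt(4 / (2π·3·N)) = sqrt(2/(3π·8n)).
Substituting N = 8n: C(32n, 8n) ~ (256/27)^(8n) · sqrt(2/(3π·8n)).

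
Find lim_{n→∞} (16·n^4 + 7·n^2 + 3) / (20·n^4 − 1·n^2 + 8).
lim = 16/20 = 4/5

For large n the leading n^4 terms dominate both numerator and denominator. Dividing top and bottom by n^4, every other term tends to 0, leaving 16/20 = 4/5.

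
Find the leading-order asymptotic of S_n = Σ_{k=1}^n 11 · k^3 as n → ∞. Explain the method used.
S_n ~ 11 · n^4 / 4

By integral comparison (Euler-Maclaurin), Σ_{k=1}^n 11 · k^3 = 11 · ∫_0^n x^3 dx + O(n^3) = 11 · n^4/4 + O(n^3). (Equivalently, Faulhaber's formula gives the same leading term.)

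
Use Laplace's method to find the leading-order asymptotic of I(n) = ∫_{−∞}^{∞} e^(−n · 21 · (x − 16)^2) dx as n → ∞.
I(n) = sqrt(π/(21n))

Here φ(x) = 21 · (x − 16)^2 has its unique minimum at x* = 16 with φ(x*) = 0 and φ''(x*) = 42. Laplace's method gives
  I(n) ~ e^(−n φ(x*)) · sqrt(2π / (n · φ''(x*))) = sqrt(2π / (42n)) = sqrt(π/(21n)).
This is exact: substituting u = (x − 16)·sqrt(21n) gives I(n) = (1/sqrt(21n)) ∫_{−∞}^{∞} e^(−u^2) du = sqrt(π/(21n)).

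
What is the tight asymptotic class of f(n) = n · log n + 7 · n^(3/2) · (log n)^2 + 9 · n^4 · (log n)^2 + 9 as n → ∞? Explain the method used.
f(n) ∈ Θ(n^4 · (log n)^2)

Compare the terms by growth order. For large n, n^a · (log n)^b dominates n^a' · (log n)^b' iff a > a', or (a = a' and b > b'). Ranking the 4 terms shows the dominant one is 9 · n^4 · (log n)^2. Hence f(n) ∈ Θ(n^4 · (log n)^2).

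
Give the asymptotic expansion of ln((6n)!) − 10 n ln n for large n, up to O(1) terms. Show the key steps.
ln((6n)!) − 10 n ln n = −4 n ln n + 6(ln 6 − 1) n + (1/2) ln(2π·6n) + O(1/n)

Stirling: ln((6n)!) = 6n ln(6n) − 6n + (1/2) ln(2π·6n) + O(1/n).
Expand 6n ln(6n) = 6n (ln n + ln 6) = 6n ln n + 6n ln 6.
Subtract 10n ln n: leading term is (6 − 10) n ln n = −4 n ln n. The next term is 6n ln 6 − 6n = 6(ln 6 − 1) n. Then the (1/2) ln(2π·6n) correction.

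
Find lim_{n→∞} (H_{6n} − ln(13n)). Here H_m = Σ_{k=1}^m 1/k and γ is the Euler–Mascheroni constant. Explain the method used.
lim = ln(6/13) + γ

By Euler-Maclaurin, H_m = ln m + γ + O(1/m). So
  H_{6n} − ln(13n) = ln(6n) + γ − ln(13n) + O(1/n)
                       = ln(6/13) + γ + O(1/n).
Hence the limit is ln(6/13) + γ.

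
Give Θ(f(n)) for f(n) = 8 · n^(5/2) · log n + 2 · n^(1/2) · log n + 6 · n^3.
f(n) ∈ Θ(n^3)

Compare the terms by growth order. For large n, n^a · (log n)^b dominates n^a' · (log n)^b' iff a > a', or (a = a' and b > b'). Ranking the 3 terms shows the dominant one is 6 · n^3. Hence f(n) ∈ Θ(n^3).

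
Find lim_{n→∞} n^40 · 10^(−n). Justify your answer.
lim = 0

Exponentials with base > 1 dominate every fixed polynomial: for any fixed c, n^c / 10^n → 0 as n → ∞ (e.g. by the ratio test, or by writing 10^n = e^(n ln 10) and noting e^(n ln 10) / n^c → ∞). Hence n^40 · 10^(−n) = n^40 / 10^n → 0.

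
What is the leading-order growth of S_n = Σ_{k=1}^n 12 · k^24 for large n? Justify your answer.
S_n ~ 12 · n^25 / 25

By integral comparison (Euler-Maclaurin), Σ_{k=1}^n 12 · k^24 = 12 · ∫_0^n x^24 dx + O(n^24) = 12 · n^25/25 + O(n^24). (Equivalently, Faulhaber's formula gives the same leading term.)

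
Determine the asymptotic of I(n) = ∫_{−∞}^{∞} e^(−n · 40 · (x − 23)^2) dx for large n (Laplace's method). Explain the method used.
I(n) = sqrt(π/(40n))

Here φ(x) = 40 · (x − 23)^2 has its unique minimum at x* = 23 with φ(x*) = 0 and φ''(x*) = 80. Laplace's method gives
  I(n) ~ e^(−n φ(x*)) · sqrt(2π / (n · φ''(x*))) = sqrt(2π / (80n)) = sqrt(π/(40n)).
This is exact: substituting u = (x − 23)·sqrt(40n) gives I(n) = (1/sqrt(40n)) ∫_{−∞}^{∞} e^(−u^2) du = sqrt(π/(40n)).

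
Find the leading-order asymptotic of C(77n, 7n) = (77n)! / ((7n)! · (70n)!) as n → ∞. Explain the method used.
C(77n, 7n) ~ (285311670611/10000000000)^(7n) · sqrt(11/(20π·7n))

Write N = 7n. Apply Stirling to each factorial:
  (11N)! ~ sqrt(2π·11N) · (11N/e)^(11N),
  N! ~ sqrt(2π N) · (N/e)^N,
  (10N)! ~ sqrt(2π·10N) · (10N/e)^(10N).
The exponential factors combine to (11N)^(11N) / (N^N · (10N)^(10N)) = 11^(11N)/10^(10N) = (11^11/10^10)^N = (285311670611/10000000000)^N.
The square-root prefactors combine to sqrt(2π·11N) / (sqrt(2π N)·sqrt(2π·10N)) = sqrt(11 / (2π·10·N)) = sqrt(11/(20π·7n)).
Substituting N = 7n: C(77n, 7n) ~ (285311670611/10000000000)^(7n) · sqrt(11/(20π·7n)).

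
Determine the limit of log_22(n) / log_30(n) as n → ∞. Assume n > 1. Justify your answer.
lim = ln(30) / ln(22) = log_22(30)

Change of base: log_22(n) = ln n / ln 22 and log_30(n) = ln n / ln 30. The ratio is (ln n / ln 22) · (ln 30 / ln n) = ln 30 / ln 22, a constant independent of n. So the limit is ln 30 / ln 22 = log_22(30).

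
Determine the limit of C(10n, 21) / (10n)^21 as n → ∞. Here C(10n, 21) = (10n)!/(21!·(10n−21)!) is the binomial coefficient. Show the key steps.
lim = 1/21! = 1/51090942171709440000

With N = 10n → ∞: C(N, 21) / N^21 = [N(N−1)…(N−20)] / (21! · N^21) = (1/21!) · 1 · (1 − 1/(10n)) · … · (1 − 20/(10n)). Each factor → 1 as N → ∞, so the limit is 1/21! = 1/51090942171709440000.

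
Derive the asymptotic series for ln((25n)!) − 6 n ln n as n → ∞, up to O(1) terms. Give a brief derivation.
ln((25n)!) − 6 n ln n = 19 n ln n + 25(ln 25 − 1) n + (1/2) ln(2π·25n) + O(1/n)

Stirling: ln((25n)!) = 25n ln(25n) − 25n + (1/2) ln(2π·25n) + O(1/n).
Expand 25n ln(25n) = 25n (ln n + ln 25) = 25n ln n + 25n ln 25.
Subtract 6n ln n: leading term is (25 − 6) n ln n = 19 n ln n. The next term is 25n ln 25 − 25n = 25(ln 25 − 1) n. Then the (1/2) ln(2π·25n) correction.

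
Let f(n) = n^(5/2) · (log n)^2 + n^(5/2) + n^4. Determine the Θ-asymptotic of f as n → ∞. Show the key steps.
f(n) ∈ Θ(n^4)

Compare the terms by growth order. For large n, n^a · (log n)^b dominates n^a' · (log n)^b' iff a > a', or (a = a' and b > b'). Ranking the 3 terms shows the dominant one is n^4. Hence f(n) ∈ Θ(n^4).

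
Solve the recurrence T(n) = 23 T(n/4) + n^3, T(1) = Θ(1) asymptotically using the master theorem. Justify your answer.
T(n) = Θ(n^3)

log_4 23 ≈ 2.262. f(n) = n^3 dominates n^(log_4 23) since 3 > 2.262, and the regularity condition a·f(n/b) = 23·(n/4)^3 = (23/64)·n^3 ≤ c·f(n) holds with c = 23/64 ≈ 0.359 < 1. So this is Case 3: T(n) = Θ(f(n)) = Θ(n^3).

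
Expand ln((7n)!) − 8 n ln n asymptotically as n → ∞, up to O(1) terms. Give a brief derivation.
ln((7n)!) − 8 n ln n = −n ln n + 7(ln 7 − 1) n + (1/2) ln(2π·7n) + O(1/n)

Stirling: ln((7n)!) = 7n ln(7n) − 7n + (1/2) ln(2π·7n) + O(1/n).
Expand 7n ln(7n) = 7n (ln n + ln 7) = 7n ln n + 7n ln 7.
Subtract 8n ln n: leading term is (7 − 8) n ln n = −n ln n. The next term is 7n ln 7 − 7n = 7(ln 7 − 1) n. Then the (1/2) ln(2π·7n) correction.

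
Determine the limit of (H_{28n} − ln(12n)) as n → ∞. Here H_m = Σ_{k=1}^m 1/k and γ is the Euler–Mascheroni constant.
lim = ln(7/3) + γ

By Euler-Maclaurin, H_m = ln m + γ + O(1/m). So
  H_{28n} − ln(12n) = ln(28n) + γ − ln(12n) + O(1/n)
                       = ln(28/12) + γ + O(1/n).
Hence the limit is ln(28/12) + γ (= ln(7/3)).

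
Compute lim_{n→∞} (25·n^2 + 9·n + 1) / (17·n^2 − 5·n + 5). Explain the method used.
lim = 25/17

For large n the leading n^2 terms dominate both numerator and denominator. Dividing top and bottom by n^2, every other term tends to 0, leaving 25/17.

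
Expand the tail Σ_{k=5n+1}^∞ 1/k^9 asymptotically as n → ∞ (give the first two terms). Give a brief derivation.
Σ_{k>5n} 1/k^9 = 1/(8 · (5n)^8) − 1/(2 · (5n)^9) + O(1/(5n)^10)

Compare to the integral: ∫_{5n}^∞ x^(−9) dx = [−x^(−8)/8]_{5n}^∞ = 1/((9−1)·(5n)^8). The Euler-Maclaurin correction adds −f(5n)/2 = −1/(2·(5n)^9). Euler-Maclaurin then gives
  Σ_{k>5n} 1/k^9 = ∫_{5n}^∞ dx/x^9 − 1/(2·(5n)^9) + O(1/(5n)^10).
(Equivalently this is ζ(9) − Σ_{k≤5n} 1/k^9.)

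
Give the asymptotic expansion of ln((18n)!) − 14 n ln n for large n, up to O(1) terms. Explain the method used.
ln((18n)!) − 14 n ln n = 4 n ln n + 18(ln 18 − 1) n + (1/2) ln(2π·18n) + O(1/n)

Stirling: ln((18n)!) = 18n ln(18n) − 18n + (1/2) ln(2π·18n) + O(1/n).
Expand 18n ln(18n) = 18n (ln n + ln 18) = 18n ln n + 18n ln 18.
Subtract 14n ln n: leading term is (18 − 14) n ln n = 4 n ln n. The next term is 18n ln 18 − 18n = 18(ln 18 − 1) n. Then the (1/2) ln(2π·18n) correction.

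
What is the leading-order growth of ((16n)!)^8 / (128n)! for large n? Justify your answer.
((16n)!)^8/(128n)! ~ ((2π·16n)^(7/2) / sqrt(8)) · 8^(−8·16n)  →  0

Write N = 16n. Stirling: N! ~ sqrt(2π N)(N/e)^N and (8N)! ~ sqrt(2π·8N)·(8N/e)^(8N).
  (N!)^8/(8N)! ~ (2π N)^(8/2) (N/e)^(8N) / [sqrt(2π·8N) (8N/e)^(8N)]
     = (2π N)^(8/2) / sqrt(2π·8N) · (N/(8N))^(8N)
     = (2π N)^((8−1)/2) / sqrt(8) · 8^(−8N).
Since 8^8 > 1, the factor 8^(−8N) decays exponentially, so the ratio → 0. Substituting N = 16n gives the stated form.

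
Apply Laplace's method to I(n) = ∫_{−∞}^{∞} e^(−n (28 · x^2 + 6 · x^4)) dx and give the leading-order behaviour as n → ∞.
I(n) ~ sqrt(π/(28n))

φ(x) = 28 · x^2 + 6 · x^4 has its unique global minimum at x* = 0 (since φ'(x) = 56x + 24x^3 = 0 only at x = 0 for real x with both coefficients positive, and φ → ∞ as |x| → ∞). At x* = 0, φ(0) = 0 and φ''(0) = 56. Laplace's method then gives
  I(n) ~ sqrt(2π / (n · φ''(0))) · e^(−n φ(0)) = sqrt(2π / (56n)) = sqrt(π/(28n)).
The 6 · x^4 term contributes only at subleading order (an O(1/n) relative correction).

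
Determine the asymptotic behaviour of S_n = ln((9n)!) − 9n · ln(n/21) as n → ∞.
S_n ~ 9n · (ln 189 − 1) + O(ln n)

Stirling: ln((9n)!) = 9n ln(9n) − 9n + O(ln n).
  S_n = 9n ln(9n) − 9n − 9n ln(n/21) + O(ln n)
      = 9n ln(9n) − 9n ln n + 9n ln 21 − 9n + O(ln n)
      = 9n ln 9 + 9n ln 21 − 9n + O(ln n)
      = 9n (ln 189 − 1) + O(ln n).
Numerically ln(189) − 1 ≈ 4.2417.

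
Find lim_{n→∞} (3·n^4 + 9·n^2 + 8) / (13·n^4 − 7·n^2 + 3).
lim = 3/13

For large n the leading n^4 terms dominate both numerator and denominator. Dividing top and bottom by n^4, every other term tends to 0, leaving 3/13.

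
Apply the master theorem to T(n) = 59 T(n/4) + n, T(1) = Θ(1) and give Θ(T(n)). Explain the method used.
T(n) = Θ(n^(log_4 59))

Master theorem: compare f(n) = n to n^(log_4 59) where log_4 59 ≈ 2.941. Since 1 < log_4 59, we have f(n) = O(n^(log_4 59 − ε)) for some ε > 0 — Case 1. Hence T(n) = Θ(n^(log_4 59)).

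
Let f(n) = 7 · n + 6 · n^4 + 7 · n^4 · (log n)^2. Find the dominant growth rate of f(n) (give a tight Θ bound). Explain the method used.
f(n) ∈ Θ(n^4 · (log n)^2)

Compare the terms by growth order. For large n, n^a · (log n)^b dominates n^a' · (log n)^b' iff a > a', or (a = a' and b > b'). Ranking the 3 terms shows the dominant one is 7 · n^4 · (log n)^2. Hence f(n) ∈ Θ(n^4 · (log n)^2).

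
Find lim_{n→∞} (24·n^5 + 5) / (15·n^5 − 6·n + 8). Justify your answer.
lim = 24/15 = 8/5

For large n the leading n^5 terms dominate both numerator and denominator. Dividing top and bottom by n^5, every other term tends to 0, leaving 24/15 = 8/5.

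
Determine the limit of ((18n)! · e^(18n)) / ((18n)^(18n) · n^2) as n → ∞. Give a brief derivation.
lim = 0

Stirling: (18n)! ~ sqrt(2π·18n) · (18n/e)^(18n). Hence
  (18n)! · e^(18n) / (18n)^(18n) ~ sqrt(2π·18n).
Dividing by n^2: sqrt(2π·18n) / n^2 = sqrt(2π·18) · n^((1−4)/2), so the expression behaves like sqrt(2π·18) · n^((1−4)/2) → 0.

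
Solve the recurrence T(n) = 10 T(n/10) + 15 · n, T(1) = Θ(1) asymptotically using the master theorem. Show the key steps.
T(n) = Θ(n log n)

log_10 10 = 1, and f(n) = 15 · n = Θ(n^(log_10 10)). This is Case 2 of the master theorem: T(n) = Θ(f(n) · log n) = Θ(n log n).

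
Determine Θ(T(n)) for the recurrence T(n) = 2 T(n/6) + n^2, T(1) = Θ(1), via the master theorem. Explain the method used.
T(n) = Θ(n^2)

log_6 2 ≈ 0.387. f(n) = n^2 dominates n^(log_6 2) since 2 > 0.387, and the regularity condition a·f(n/b) = 2·(n/6)^2 = (2/36)·n^2 ≤ c·f(n) holds with c = 2/36 ≈ 0.0556 < 1. So this is Case 3: T(n) = Θ(f(n)) = Θ(n^2).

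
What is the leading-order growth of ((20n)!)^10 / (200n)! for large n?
((20n)!)^10/(200n)! ~ ((2π·20n)^(9/2) / sqrt(10)) · 10^(−10·20n)  →  0

Write N = 20n. Stirling: N! ~ sqrt(2π N)(N/e)^N and (10N)! ~ sqrt(2π·10N)·(10N/e)^(10N).
  (N!)^10/(10N)! ~ (2π N)^(10/2) (N/e)^(10N) / [sqrt(2π·10N) (10N/e)^(10N)]
     = (2π N)^(10/2) / sqrt(2π·10N) · (N/(10N))^(10N)
     = (2π N)^((10−1)/2) / sqrt(10) · 10^(−10N).
Since 10^10 > 1, the factor 10^(−10N) decays exponentially, so the ratio → 0. Substituting N = 20n gives the stated form.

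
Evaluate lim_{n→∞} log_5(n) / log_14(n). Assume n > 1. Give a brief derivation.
lim = ln(14) / ln(5) = log_5(14)

Change of base: log_5(n) = ln n / ln 5 and log_14(n) = ln n / ln 14. The ratio is (ln n / ln 5) · (ln 14 / ln n) = ln 14 / ln 5, a constant independent of n. So the limit is ln 14 / ln 5 = log_5(14).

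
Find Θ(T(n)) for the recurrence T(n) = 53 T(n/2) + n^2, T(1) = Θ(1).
T(n) = Θ(n^(log_2 53))

Master theorem: compare f(n) = n^2 to n^(log_2 53) where log_2 53 ≈ 5.728. Since 2 < log_2 53, we have f(n) = O(n^(log_2 53 − ε)) for some ε > 0 — Case 1. Hence T(n) = Θ(n^(log_2 53)).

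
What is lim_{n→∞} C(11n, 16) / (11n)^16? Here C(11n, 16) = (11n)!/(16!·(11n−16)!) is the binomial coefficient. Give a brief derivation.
lim = 1/16! = 1/20922789888000

With N = 11n → ∞: C(N, 16) / N^16 = [N(N−1)…(N−15)] / (16! · N^16) = (1/16!) · 1 · (1 − 1/(11n)) · … · (1 − 15/(11n)). Each factor → 1 as N → ∞, so the limit is 1/16! = 1/20922789888000.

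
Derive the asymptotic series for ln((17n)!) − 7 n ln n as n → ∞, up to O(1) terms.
ln((17n)!) − 7 n ln n = 10 n ln n + 17(ln 17 − 1) n + (1/2) ln(2π·17n) + O(1/n)

Stirling: ln((17n)!) = 17n ln(17n) − 17n + (1/2) ln(2π·17n) + O(1/n).
Expand 17n ln(17n) = 17n (ln n + ln 17) = 17n ln n + 17n ln 17.
Subtract 7n ln n: leading term is (17 − 7) n ln n = 10 n ln n. The next term is 17n ln 17 − 17n = 17(ln 17 − 1) n. Then the (1/2) ln(2π·17n) correction.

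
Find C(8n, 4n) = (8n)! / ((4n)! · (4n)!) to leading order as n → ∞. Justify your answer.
C(8n, 4n) ~ (4)^(4n) · sqrt(1/(π·4n))

Write N = 4n. Apply Stirling to each factorial:
  (2N)! ~ sqrt(2π·2N) · (2N/e)^(2N),
  N! ~ sqrt(2π N) · (N/e)^N,
  (1N)! ~ sqrt(2π·1N) · (1N/e)^(1N).
The exponential factors combine to (2N)^(2N) / (N^N · (1N)^(1N)) = 2^(2N)/1^(1N) = (2^2/1^1)^N = (4)^N.
The square-root prefactors combine to sqrt(2π·2N) / (sqrt(2π N)·sqrt(2π·1N)) = sqrt(2 / (2π·1·N)) = sqrt(1/(π·4n)).
Substituting N = 4n: C(8n, 4n) ~ (4)^(4n) · sqrt(1/(π·4n)).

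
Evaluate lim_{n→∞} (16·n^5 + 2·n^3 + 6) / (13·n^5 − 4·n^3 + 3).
lim = 16/13

For large n the leading n^5 terms dominate both numerator and denominator. Dividing top and bottom by n^5, every other term tends to 0, leaving 16/13.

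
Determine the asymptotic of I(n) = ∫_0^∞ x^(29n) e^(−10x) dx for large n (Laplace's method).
I(n) ~ (sqrt(2π·29n) / 10) · (29n/(10e))^(29n)

Write the integrand as exp(29n ln x − 10x) and set f(x) = 29n ln x − 10x. Then f'(x) = 29n/x − 10 = 0 at x* = 29n/10, and f''(x*) = −29n/x*^2 = −10^2/(29n). Laplace's method (interior maximum) gives
  I(n) ~ e^(f(x*)) · sqrt(2π / |f''(x*)|)
        = exp(29n ln(29n/10) − 29n) · sqrt(2π · 29n / 10^2)
        = (29n/10)^(29n) e^(−29n) · sqrt(2π·29n) / 10
        = (sqrt(2π·29n) / 10) · (29n/(10e))^(29n).
This matches Γ(29n+1)/10^(29n+1) with Stirling applied to Γ.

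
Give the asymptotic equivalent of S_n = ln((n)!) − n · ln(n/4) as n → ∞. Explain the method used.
S_n ~ n · (ln 4 − 1) + O(ln n)

Stirling: ln((n)!) = n ln(n) − n + O(ln n).
  S_n = n ln(n) − n − n ln(n/4) + O(ln n)
      = n ln(n) − n ln n + n ln 4 − n + O(ln n)
      = n ln 4 − n + O(ln n)
      = n (ln 4 − 1) + O(ln n).
Numerically ln(4) − 1 ≈ 0.3863.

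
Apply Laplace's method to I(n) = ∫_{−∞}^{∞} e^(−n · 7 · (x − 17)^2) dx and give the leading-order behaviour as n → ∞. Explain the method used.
I(n) = sqrt(π/(7n))

Here φ(x) = 7 · (x − 17)^2 has its unique minimum at x* = 17 with φ(x*) = 0 and φ''(x*) = 14. Laplace's method gives
  I(n) ~ e^(−n φ(x*)) · sqrt(2π / (n · φ''(x*))) = sqrt(2π / (14n)) = sqrt(π/(7n)).
This is exact: substituting u = (x − 17)·sqrt(7n) gives I(n) = (1/sqrt(7n)) ∫_{−∞}^{∞} e^(−u^2) du = sqrt(π/(7n)).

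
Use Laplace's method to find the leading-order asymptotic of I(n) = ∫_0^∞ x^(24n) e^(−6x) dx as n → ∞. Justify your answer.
I(n) ~ (sqrt(2π·24n) / 6) · (24n/(6e))^(24n)

Write the integrand as exp(24n ln x − 6x) and set f(x) = 24n ln x − 6x. Then f'(x) = 24n/x − 6 = 0 at x* = 24n/6, and f''(x*) = −24n/x*^2 = −6^2/(24n). Laplace's method (interior maximum) gives
  I(n) ~ e^(f(x*)) · sqrt(2π / |f''(x*)|)
        = exp(24n ln(24n/6) − 24n) · sqrt(2π · 24n / 6^2)
        = (24n/6)^(24n) e^(−24n) · sqrt(2π·24n) / 6
        = (sqrt(2π·24n) / 6) · (24n/(6e))^(24n).
This matches Γ(24n+1)/6^(24n+1) with Stirling applied to Γ.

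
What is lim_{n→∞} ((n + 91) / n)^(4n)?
lim = e^364

Rewrite as (1 + 91/n)^(4n). By the standard limit (1 + x/n)^n → e^x, we have (1 + 91/n)^n → e^91, and raising to the 4th power gives e^364.
More precisely, ln[(1 + 91/n)^(4n)] = 4n · ln(1 + 91/n) = 4n · (91/n + O(1/n^2)) = 364 + O(1/n) → 364.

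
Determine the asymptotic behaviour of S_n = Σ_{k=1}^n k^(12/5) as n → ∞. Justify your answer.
S_n ~ (5/17) · n^(17/5)

Integral comparison: Σ_{k=1}^n k^(12/5) = ∫_0^n x^(12/5) dx + O(n^(12/5)). The integral is n^(1 + 12/5) / (1 + 12/5) = n^((12+5)/5) / ((12+5)/5) = (5/17) · n^(17/5).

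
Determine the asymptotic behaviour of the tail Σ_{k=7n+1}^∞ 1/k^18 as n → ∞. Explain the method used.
Σ_{k>7n} 1/k^18 ~ 1/(17 · (7n)^17)

Compare to the integral: ∫_{7n}^∞ x^(−18) dx = [−x^(−17)/17]_{7n}^∞ = 1/((18−1)·(7n)^17). Euler-Maclaurin then gives
  Σ_{k>7n} 1/k^18 = ∫_{7n}^∞ dx/x^18 − 1/(2·(7n)^18) + O(1/(7n)^19).
(Equivalently this is ζ(18) − Σ_{k≤7n} 1/k^18.)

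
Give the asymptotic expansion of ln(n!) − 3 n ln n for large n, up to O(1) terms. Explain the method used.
ln(n!) − 3 n ln n = −2 n ln n − n + (1/2) ln(2π n) + O(1/n)

Stirling: ln((n)!) = n ln(n) − n + (1/2) ln(2π·n) + O(1/n).
Here n ln(n) = n ln n.
Subtract 3n ln n: leading term is (1 − 3) n ln n = −2 n ln n. The next term is −n. Then the (1/2) ln(2π·n) correction.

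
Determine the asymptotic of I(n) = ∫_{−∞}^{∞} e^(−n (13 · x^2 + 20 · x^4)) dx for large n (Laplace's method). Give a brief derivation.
I(n) ~ sqrt(π/(13n))

φ(x) = 13 · x^2 + 20 · x^4 has its unique global minimum at x* = 0 (since φ'(x) = 26x + 80x^3 = 0 only at x = 0 for real x with both coefficients positive, and φ → ∞ as |x| → ∞). At x* = 0, φ(0) = 0 and φ''(0) = 26. Laplace's method then gives
  I(n) ~ sqrt(2π / (n · φ''(0))) · e^(−n φ(0)) = sqrt(2π / (26n)) = sqrt(π/(13n)).
The 20 · x^4 term contributes only at subleading order (an O(1/n) relative correction).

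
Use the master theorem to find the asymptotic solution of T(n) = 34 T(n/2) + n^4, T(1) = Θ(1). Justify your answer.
T(n) = Θ(n^(log_2 34))

Master theorem: compare f(n) = n^4 to n^(log_2 34) where log_2 34 ≈ 5.087. Since 4 < log_2 34, we have f(n) = O(n^(log_2 34 − ε)) for some ε > 0 — Case 1. Hence T(n) = Θ(n^(log_2 34)).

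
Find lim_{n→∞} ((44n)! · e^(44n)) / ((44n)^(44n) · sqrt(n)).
lim = sqrt(2π·44)

Stirling: (44n)! ~ sqrt(2π·44n) · (44n/e)^(44n). Hence
  (44n)! · e^(44n) / (44n)^(44n) ~ sqrt(2π·44n).
Dividing by sqrt(n): sqrt(2π·44n) / sqrt(n) = sqrt(2π·44) · n^((1−1)/2), so the limit is sqrt(2π·44).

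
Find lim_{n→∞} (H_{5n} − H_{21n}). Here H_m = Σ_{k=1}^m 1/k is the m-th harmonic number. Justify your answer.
lim = ln(5/21)

Euler-Maclaurin gives H_m = ln m + γ + 1/(2m) + O(1/m^2). The γ and O(1/m) terms cancel in the difference:
  H_{5n} − H_{21n} = ln(5n) − ln(21n) + O(1/n) = ln(5/21) + O(1/n).
Hence the limit is ln(5/21).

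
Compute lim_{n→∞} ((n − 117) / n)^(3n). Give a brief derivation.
lim = e^(−351)

Rewrite as (1 − 117/n)^(3n). By the standard limit (1 + x/n)^n → e^x, we have (1 − 117/n)^n → e^(−117), and raising to the 3rd power gives e^(−351).
More precisely, ln[(1 − 117/n)^(3n)] = 3n · ln(1 − 117/n) = 3n · (-117/n + O(1/n^2)) = -351 + O(1/n) → -351.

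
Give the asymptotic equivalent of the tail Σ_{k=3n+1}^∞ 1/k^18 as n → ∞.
Σ_{k>3n} 1/k^18 ~ 1/(17 · (3n)^17)

Compare to the integral: ∫_{3n}^∞ x^(−18) dx = [−x^(−17)/17]_{3n}^∞ = 1/((18−1)·(3n)^17). Euler-Maclaurin then gives
  Σ_{k>3n} 1/k^18 = ∫_{3n}^∞ dx/x^18 − 1/(2·(3n)^18) + O(1/(3n)^19).
(Equivalently this is ζ(18) − Σ_{k≤3n} 1/k^18.)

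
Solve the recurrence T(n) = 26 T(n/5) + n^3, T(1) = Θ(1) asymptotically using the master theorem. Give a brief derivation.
T(n) = Θ(n^3)

log_5 26 ≈ 2.024. f(n) = n^3 dominates n^(log_5 26) since 3 > 2.024, and the regularity condition a·f(n/b) = 26·(n/5)^3 = (26/125)·n^3 ≤ c·f(n) holds with c = 26/125 ≈ 0.208 < 1. So this is Case 3: T(n) = Θ(f(n)) = Θ(n^3).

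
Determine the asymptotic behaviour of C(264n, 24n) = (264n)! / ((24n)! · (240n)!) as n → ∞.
C(264n, 24n) ~ (285311670611/10000000000)^(24n) · sqrt(11/(20π·24n))

Write N = 24n. Apply Stirling to each factorial:
  (11N)! ~ sqrt(2π·11N) · (11N/e)^(11N),
  N! ~ sqrt(2π N) · (N/e)^N,
  (10N)! ~ sqrt(2π·10N) · (10N/e)^(10N).
The exponential factors combine to (11N)^(11N) / (N^N · (10N)^(10N)) = 11^(11N)/10^(10N) = (11^11/10^10)^N = (285311670611/10000000000)^N.
The square-root prefactors combine to sqrt(2π·11N) / (sqrt(2π N)·sqrt(2π·10N)) = sqrt(11 / (2π·10·N)) = sqrt(11/(20π·24n)).
Substituting N = 24n: C(264n, 24n) ~ (285311670611/10000000000)^(24n) · sqrt(11/(20π·24n)).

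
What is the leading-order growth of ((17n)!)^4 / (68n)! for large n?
((17n)!)^4/(68n)! ~ ((2π·17n)^(3/2) / 2) · 4^(−4·17n)  →  0

Write N = 17n. Stirling: N! ~ sqrt(2π N)(N/e)^N and (4N)! ~ sqrt(2π·4N)·(4N/e)^(4N).
  (N!)^4/(4N)! ~ (2π N)^(4/2) (N/e)^(4N) / [sqrt(2π·4N) (4N/e)^(4N)]
     = (2π N)^(4/2) / sqrt(2π·4N) · (N/(4N))^(4N)
     = (2π N)^((4−1)/2) / 2 · 4^(−4N).
Since 4^4 > 1, the factor 4^(−4N) decays exponentially, so the ratio → 0. Substituting N = 17n gives the stated form.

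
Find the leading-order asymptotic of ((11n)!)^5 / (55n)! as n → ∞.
((11n)!)^5/(55n)! ~ ((2π·11n)^(4/2) / sqrt(5)) · 5^(−5·11n)  →  0

Write N = 11n. Stirling: N! ~ sqrt(2π N)(N/e)^N and (5N)! ~ sqrt(2π·5N)·(5N/e)^(5N).
  (N!)^5/(5N)! ~ (2π N)^(5/2) (N/e)^(5N) / [sqrt(2π·5N) (5N/e)^(5N)]
     = (2π N)^(5/2) / sqrt(2π·5N) · (N/(5N))^(5N)
     = (2π N)^((5−1)/2) / sqrt(5) · 5^(−5N).
Since 5^5 > 1, the factor 5^(−5N) decays exponentially, so the ratio → 0. Substituting N = 11n gives the stated form.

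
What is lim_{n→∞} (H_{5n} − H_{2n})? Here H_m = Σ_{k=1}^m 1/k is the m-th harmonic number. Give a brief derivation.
lim = ln(5/2)

Euler-Maclaurin gives H_m = ln m + γ + 1/(2m) + O(1/m^2). The γ and O(1/m) terms cancel in the difference:
  H_{5n} − H_{2n} = ln(5n) − ln(2n) + O(1/n) = ln(5/2) + O(1/n).
Hence the limit is ln(5/2).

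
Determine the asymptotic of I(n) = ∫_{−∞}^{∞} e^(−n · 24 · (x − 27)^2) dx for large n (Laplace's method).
I(n) = sqrt(π/(24n))

Here φ(x) = 24 · (x − 27)^2 has its unique minimum at x* = 27 with φ(x*) = 0 and φ''(x*) = 48. Laplace's method gives
  I(n) ~ e^(−n φ(x*)) · sqrt(2π / (n · φ''(x*))) = sqrt(2π / (48n)) = sqrt(π/(24n)).
This is exact: substituting u = (x − 27)·sqrt(24n) gives I(n) = (1/sqrt(24n)) ∫_{−∞}^{∞} e^(−u^2) du = sqrt(π/(24n)).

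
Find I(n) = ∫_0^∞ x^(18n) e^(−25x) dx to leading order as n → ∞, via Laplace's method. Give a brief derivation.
I(n) ~ (sqrt(2π·18n) / 25) · (18n/(25e))^(18n)

Write the integrand as exp(18n ln x − 25x) and set f(x) = 18n ln x − 25x. Then f'(x) = 18n/x − 25 = 0 at x* = 18n/25, and f''(x*) = −18n/x*^2 = −25^2/(18n). Laplace's method (interior maximum) gives
  I(n) ~ e^(f(x*)) · sqrt(2π / |f''(x*)|)
        = exp(18n ln(18n/25) − 18n) · sqrt(2π · 18n / 25^2)
        = (18n/25)^(18n) e^(−18n) · sqrt(2π·18n) / 25
        = (sqrt(2π·18n) / 25) · (18n/(25e))^(18n).
This matches Γ(18n+1)/25^(18n+1) with Stirling applied to Γ.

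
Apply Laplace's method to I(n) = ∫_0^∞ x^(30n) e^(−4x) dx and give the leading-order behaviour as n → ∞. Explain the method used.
I(n) ~ (sqrt(2π·30n) / 4) · (30n/(4e))^(30n)

Write the integrand as exp(30n ln x − 4x) and set f(x) = 30n ln x − 4x. Then f'(x) = 30n/x − 4 = 0 at x* = 30n/4, and f''(x*) = −30n/x*^2 = −4^2/(30n). Laplace's method (interior maximum) gives
  I(n) ~ e^(f(x*)) · sqrt(2π / |f''(x*)|)
        = exp(30n ln(30n/4) − 30n) · sqrt(2π · 30n / 4^2)
        = (30n/4)^(30n) e^(−30n) · sqrt(2π·30n) / 4
        = (sqrt(2π·30n) / 4) · (30n/(4e))^(30n).
This matches Γ(30n+1)/4^(30n+1) with Stirling applied to Γ.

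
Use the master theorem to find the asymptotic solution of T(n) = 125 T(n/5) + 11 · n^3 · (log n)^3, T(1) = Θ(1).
T(n) = Θ(n^3 · (log n)^4)

Here log_5 125 = 3 and f(n) = 11 · n^3 · (log n)^3 = Θ(n^(log_5 125) · (log n)^3). This is the extended Case 2 of the master theorem (f matches the critical exponent up to log factors), giving T(n) = Θ(n^(log_5 125) · (log n)^(3+1)) = Θ(n^3 · (log n)^4).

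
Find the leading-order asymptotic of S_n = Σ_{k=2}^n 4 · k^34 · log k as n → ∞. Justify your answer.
S_n ~ 4 · n^35 log n / 35 − 4 · n^35 / 1225

By integral comparison, S_n = ∫_1^n 4 · x^34 · log x dx + O(n^34 · log n). For the integral, ∫ x^34 log x dx = n^35 log n / 35 − n^35/1225 (integration by parts). Hence S_n ~ 4 · n^35 log n / 35 − 4 · n^35 / 1225.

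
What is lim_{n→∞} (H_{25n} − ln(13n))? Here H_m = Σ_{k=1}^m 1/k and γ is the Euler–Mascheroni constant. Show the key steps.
lim = ln(25/13) + γ

By Euler-Maclaurin, H_m = ln m + γ + O(1/m). So
  H_{25n} − ln(13n) = ln(25n) + γ − ln(13n) + O(1/n)
                       = ln(25/13) + γ + O(1/n).
Hence the limit is ln(25/13) + γ.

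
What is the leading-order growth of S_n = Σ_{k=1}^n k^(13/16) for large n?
S_n ~ (16/29) · n^(29/16)

Integral comparison: Σ_{k=1}^n k^(13/16) = ∫_0^n x^(13/16) dx + O(n^(13/16)). The integral is n^(1 + 13/16) / (1 + 13/16) = n^((13+16)/16) / ((13+16)/16) = (16/29) · n^(29/16).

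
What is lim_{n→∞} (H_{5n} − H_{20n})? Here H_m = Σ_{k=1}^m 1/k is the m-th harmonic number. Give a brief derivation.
lim = ln(5/20) = −ln 4

Euler-Maclaurin gives H_m = ln m + γ + 1/(2m) + O(1/m^2). The γ and O(1/m) terms cancel in the difference:
  H_{5n} − H_{20n} = ln(5n) − ln(20n) + O(1/n) = ln(5/20) + O(1/n).
Hence the limit is ln(5/20) = −ln 4.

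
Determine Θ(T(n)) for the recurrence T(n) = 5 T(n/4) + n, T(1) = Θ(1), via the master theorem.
T(n) = Θ(n^(log_4 5))

Master theorem: compare f(n) = n to n^(log_4 5) where log_4 5 ≈ 1.161. Since 1 < log_4 5, we have f(n) = O(n^(log_4 5 − ε)) for some ε > 0 — Case 1. Hence T(n) = Θ(n^(log_4 5)).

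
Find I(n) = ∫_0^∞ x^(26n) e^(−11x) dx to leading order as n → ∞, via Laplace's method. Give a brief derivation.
I(n) ~ (sqrt(2π·26n) / 11) · (26n/(11e))^(26n)

Write the integrand as exp(26n ln x − 11x) and set f(x) = 26n ln x − 11x. Then f'(x) = 26n/x − 11 = 0 at x* = 26n/11, and f''(x*) = −26n/x*^2 = −11^2/(26n). Laplace's method (interior maximum) gives
  I(n) ~ e^(f(x*)) · sqrt(2π / |f''(x*)|)
        = exp(26n ln(26n/11) − 26n) · sqrt(2π · 26n / 11^2)
        = (26n/11)^(26n) e^(−26n) · sqrt(2π·26n) / 11
        = (sqrt(2π·26n) / 11) · (26n/(11e))^(26n).
This matches Γ(26n+1)/11^(26n+1) with Stirling applied to Γ.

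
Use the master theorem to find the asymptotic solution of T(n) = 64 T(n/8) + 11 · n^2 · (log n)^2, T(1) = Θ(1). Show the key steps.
T(n) = Θ(n^2 · (log n)^3)

Here log_8 64 = 2 and f(n) = 11 · n^2 · (log n)^2 = Θ(n^(log_8 64) · (log n)^2). This is the extended Case 2 of the master theorem (f matches the critical exponent up to log factors), giving T(n) = Θ(n^(log_8 64) · (log n)^(2+1)) = Θ(n^2 · (log n)^3).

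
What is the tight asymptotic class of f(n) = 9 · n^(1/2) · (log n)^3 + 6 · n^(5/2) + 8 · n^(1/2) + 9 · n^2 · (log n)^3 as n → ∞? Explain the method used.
f(n) ∈ Θ(n^(5/2))

Compare the terms by growth order. For large n, n^a · (log n)^b dominates n^a' · (log n)^b' iff a > a', or (a = a' and b > b'). Ranking the 4 terms shows the dominant one is 6 · n^(5/2). Hence f(n) ∈ Θ(n^(5/2)).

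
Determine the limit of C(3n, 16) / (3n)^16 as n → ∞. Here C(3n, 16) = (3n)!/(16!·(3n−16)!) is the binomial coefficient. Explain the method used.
lim = 1/16! = 1/20922789888000

With N = 3n → ∞: C(N, 16) / N^16 = [N(N−1)…(N−15)] / (16! · N^16) = (1/16!) · 1 · (1 − 1/(3n)) · … · (1 − 15/(3n)). Each factor → 1 as N → ∞, so the limit is 1/16! = 1/20922789888000.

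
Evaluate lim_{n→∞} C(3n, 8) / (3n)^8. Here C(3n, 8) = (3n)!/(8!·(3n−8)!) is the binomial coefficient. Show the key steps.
lim = 1/8! = 1/40320

With N = 3n → ∞: C(N, 8) / N^8 = [N(N−1)…(N−7)] / (8! · N^8) = (1/8!) · 1 · (1 − 1/(3n)) · … · (1 − 7/(3n)). Each factor → 1 as N → ∞, so the limit is 1/8! = 1/40320.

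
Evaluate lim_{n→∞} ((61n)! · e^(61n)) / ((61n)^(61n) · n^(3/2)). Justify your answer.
lim = 0

Stirling: (61n)! ~ sqrt(2π·61n) · (61n/e)^(61n). Hence
  (61n)! · e^(61n) / (61n)^(61n) ~ sqrt(2π·61n).
Dividing by n^(3/2): sqrt(2π·61n) / n^(3/2) = sqrt(2π·61) · n^((1−3)/2), so the expression behaves like sqrt(2π·61) · n^((1−3)/2) → 0.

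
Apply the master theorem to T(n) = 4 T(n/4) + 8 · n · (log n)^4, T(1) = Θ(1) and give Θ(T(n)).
T(n) = Θ(n · (log n)^5)

Here log_4 4 = 1 and f(n) = 8 · n · (log n)^4 = Θ(n^(log_4 4) · (log n)^4). This is the extended Case 2 of the master theorem (f matches the critical exponent up to log factors), giving T(n) = Θ(n^(log_4 4) · (log n)^(4+1)) = Θ(n · (log n)^5).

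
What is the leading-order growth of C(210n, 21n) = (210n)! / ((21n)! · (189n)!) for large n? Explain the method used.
C(210n, 21n) ~ (10000000000/387420489)^(21n) · sqrt(5/(9π·21n))

Write N = 21n. Apply Stirling to each factorial:
  (10N)! ~ sqrt(2π·10N) · (10N/e)^(10N),
  N! ~ sqrt(2π N) · (N/e)^N,
  (9N)! ~ sqrt(2π·9N) · (9N/e)^(9N).
The exponential factors combine to (10N)^(10N) / (N^N · (9N)^(9N)) = 10^(10N)/9^(9N) = (10^10/9^9)^N = (10000000000/387420489)^N.
The square-root prefactors combine to sqrt(2π·10N) / (sqrt(2π N)·sqrt(2π·9N)) = sqrt(10 / (2π·9·N)) = sqrt(5/(9π·21n)).
Substituting N = 21n: C(210n, 21n) ~ (10000000000/387420489)^(21n) · sqrt(5/(9π·21n)).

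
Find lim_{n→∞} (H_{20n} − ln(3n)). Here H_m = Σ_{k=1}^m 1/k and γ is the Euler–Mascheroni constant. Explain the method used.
lim = ln(20/3) + γ

By Euler-Maclaurin, H_m = ln m + γ + O(1/m). So
  H_{20n} − ln(3n) = ln(20n) + γ − ln(3n) + O(1/n)
                       = ln(20/3) + γ + O(1/n).
Hence the limit is ln(20/3) + γ.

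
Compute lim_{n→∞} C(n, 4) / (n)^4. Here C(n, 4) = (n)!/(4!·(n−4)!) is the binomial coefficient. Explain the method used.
lim = 1/4! = 1/24

With N = n → ∞: C(N, 4) / N^4 = [N(N−1)…(N−3)] / (4! · N^4) = (1/4!) · 1 · (1 − 1/n) · (1 − 2/n) · (1 − 3/n). Each factor → 1 as N → ∞, so the limit is 1/4! = 1/24.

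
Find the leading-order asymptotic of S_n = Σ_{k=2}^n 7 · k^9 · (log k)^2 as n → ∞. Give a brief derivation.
S_n ~ 7 · n^10 · (log n)^2 / 10

By integral comparison, S_n = ∫_1^n 7 · x^9 · (log x)^2 dx + O(n^9 · (log n)^2). For the integral, the leading term of ∫_1^n x^9 (log x)^2 dx is n^10/10 · (log n)^2 (by repeated integration by parts; each step lowers the log-exponent and produces a relatively O(1/log n) correction). Hence S_n ~ 7 · n^10 · (log n)^2 / 10.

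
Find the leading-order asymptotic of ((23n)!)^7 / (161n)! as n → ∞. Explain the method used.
((23n)!)^7/(161n)! ~ ((2π·23n)^(6/2) / sqrt(7)) · 7^(−7·23n)  →  0

Write N = 23n. Stirling: N! ~ sqrt(2π N)(N/e)^N and (7N)! ~ sqrt(2π·7N)·(7N/e)^(7N).
  (N!)^7/(7N)! ~ (2π N)^(7/2) (N/e)^(7N) / [sqrt(2π·7N) (7N/e)^(7N)]
     = (2π N)^(7/2) / sqrt(2π·7N) · (N/(7N))^(7N)
     = (2π N)^((7−1)/2) / sqrt(7) · 7^(−7N).
Since 7^7 > 1, the factor 7^(−7N) decays exponentially, so the ratio → 0. Substituting N = 23n gives the stated form.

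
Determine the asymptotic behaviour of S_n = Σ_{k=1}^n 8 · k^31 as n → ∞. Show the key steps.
S_n ~ n^32 / 4

By integral comparison (Euler-Maclaurin), Σ_{k=1}^n 8 · k^31 = 8 · ∫_0^n x^31 dx + O(n^31) = 8 · n^32/32 = n^32 / 4 + O(n^31). (Equivalently, Faulhaber's formula gives the same leading term.)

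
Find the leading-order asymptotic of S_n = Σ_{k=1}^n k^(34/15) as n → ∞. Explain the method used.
S_n ~ (15/49) · n^(49/15)

Integral comparison: Σ_{k=1}^n k^(34/15) = ∫_0^n x^(34/15) dx + O(n^(34/15)). The integral is n^(1 + 34/15) / (1 + 34/15) = n^((34+15)/15) / ((34+15)/15) = (15/49) · n^(49/15).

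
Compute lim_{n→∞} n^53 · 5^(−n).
lim = 0

Exponentials with base > 1 dominate every fixed polynomial: for any fixed c, n^c / 5^n → 0 as n → ∞ (e.g. by the ratio test, or by writing 5^n = e^(n ln 5) and noting e^(n ln 5) / n^c → ∞). Hence n^53 · 5^(−n) = n^53 / 5^n → 0.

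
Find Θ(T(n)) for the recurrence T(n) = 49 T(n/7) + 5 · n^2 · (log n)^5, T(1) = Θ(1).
T(n) = Θ(n^2 · (log n)^6)

Here log_7 49 = 2 and f(n) = 5 · n^2 · (log n)^5 = Θ(n^(log_7 49) · (log n)^5). This is the extended Case 2 of the master theorem (f matches the critical exponent up to log factors), giving T(n) = Θ(n^(log_7 49) · (log n)^(5+1)) = Θ(n^2 · (log n)^6).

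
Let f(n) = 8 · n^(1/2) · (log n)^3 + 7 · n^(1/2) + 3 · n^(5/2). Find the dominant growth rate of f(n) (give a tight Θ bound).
f(n) ∈ Θ(n^(5/2))

Compare the terms by growth order. For large n, n^a · (log n)^b dominates n^a' · (log n)^b' iff a > a', or (a = a' and b > b'). Ranking the 3 terms shows the dominant one is 3 · n^(5/2). Hence f(n) ∈ Θ(n^(5/2)).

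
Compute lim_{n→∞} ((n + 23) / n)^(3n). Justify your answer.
lim = e^69

Rewrite as (1 + 23/n)^(3n). By the standard limit (1 + x/n)^n → e^x, we have (1 + 23/n)^n → e^23, and raising to the 3rd power gives e^69.
More precisely, ln[(1 + 23/n)^(3n)] = 3n · ln(1 + 23/n) = 3n · (23/n + O(1/n^2)) = 69 + O(1/n) → 69.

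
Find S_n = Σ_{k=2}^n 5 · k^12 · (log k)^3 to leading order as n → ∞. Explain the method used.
S_n ~ 5 · n^13 · (log n)^3 / 13

By integral comparison, S_n = ∫_1^n 5 · x^12 · (log x)^3 dx + O(n^12 · (log n)^3). For the integral, the leading term of ∫_1^n x^12 (log x)^3 dx is n^13/13 · (log n)^3 (by repeated integration by parts; each step lowers the log-exponent and produces a relatively O(1/log n) correction). Hence S_n ~ 5 · n^13 · (log n)^3 / 13.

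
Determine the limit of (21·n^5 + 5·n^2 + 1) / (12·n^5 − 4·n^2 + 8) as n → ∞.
lim = 21/12 = 7/4

For large n the leading n^5 terms dominate both numerator and denominator. Dividing top and bottom by n^5, every other term tends to 0, leaving 21/12 = 7/4.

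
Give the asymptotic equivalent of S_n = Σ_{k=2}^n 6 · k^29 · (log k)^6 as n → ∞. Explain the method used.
S_n ~ n^30 · (log n)^6 / 5

By integral comparison, S_n = ∫_1^n 6 · x^29 · (log x)^6 dx + O(n^29 · (log n)^6). For the integral, the leading term of ∫_1^n x^29 (log x)^6 dx is n^30/30 · (log n)^6 (by repeated integration by parts; each step lowers the log-exponent and produces a relatively O(1/log n) correction). Hence S_n ~ n^30 · (log n)^6 / 5.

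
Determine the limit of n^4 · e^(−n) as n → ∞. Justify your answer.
lim = 0

Exponentials with base > 1 dominate every fixed polynomial: for any fixed c, n^c / e^n → 0 as n → ∞ (e.g. by the ratio test, or since e^n grows faster than any power of n). Hence n^4 · e^(−n) = n^4 / e^n → 0.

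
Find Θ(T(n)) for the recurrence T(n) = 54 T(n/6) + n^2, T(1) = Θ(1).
T(n) = Θ(n^(log_6 54))

Master theorem: compare f(n) = n^2 to n^(log_6 54) where log_6 54 ≈ 2.226. Since 2 < log_6 54, we have f(n) = O(n^(log_6 54 − ε)) for some ε > 0 — Case 1. Hence T(n) = Θ(n^(log_6 54)).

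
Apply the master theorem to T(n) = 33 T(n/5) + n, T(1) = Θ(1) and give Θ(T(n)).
T(n) = Θ(n^(log_5 33))

Master theorem: compare f(n) = n to n^(log_5 33) where log_5 33 ≈ 2.173. Since 1 < log_5 33, we have f(n) = O(n^(log_5 33 − ε)) for some ε > 0 — Case 1. Hence T(n) = Θ(n^(log_5 33)).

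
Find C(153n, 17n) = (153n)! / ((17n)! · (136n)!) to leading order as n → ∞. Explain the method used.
C(153n, 17n) ~ (387420489/16777216)^(17n) · sqrt(9/(16π·17n))

Write N = 17n. Apply Stirling to each factorial:
  (9N)! ~ sqrt(2π·9N) · (9N/e)^(9N),
  N! ~ sqrt(2π N) · (N/e)^N,
  (8N)! ~ sqrt(2π·8N) · (8N/e)^(8N).
The exponential factors combine to (9N)^(9N) / (N^N · (8N)^(8N)) = 9^(9N)/8^(8N) = (9^9/8^8)^N = (387420489/16777216)^N.
The square-root prefactors combine to sqrt(2π·9N) / (sqrt(2π N)·sqrt(2π·8N)) = sqrt(9 / (2π·8·N)) = sqrt(9/(16π·17n)).
Substituting N = 17n: C(153n, 17n) ~ (387420489/16777216)^(17n) · sqrt(9/(16π·17n)).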